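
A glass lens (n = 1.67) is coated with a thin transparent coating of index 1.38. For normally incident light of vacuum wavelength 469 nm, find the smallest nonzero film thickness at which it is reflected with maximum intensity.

170 nm

Ray reflecting at the top interface goes from n = 1.0 toward n = 1.38: a half-wave phase shift.
At the lower boundary (n = 1.38 to n = 1.67) the reflected ray undergoes a half-wave phase shift.
The two reflections carry the same phase change, so no net offset.
So the condition for constructive reflection is 2 n t = m λ.
Minimum nonzero at m = 1: t = λ / (2 n) = 469 / (2 × 1.38) = 170 nm.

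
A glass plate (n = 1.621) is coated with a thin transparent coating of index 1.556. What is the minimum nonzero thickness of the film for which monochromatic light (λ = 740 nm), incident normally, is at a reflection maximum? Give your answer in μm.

0.238 μm

Ray reflecting at the top interface goes from n = 1.0 toward n = 1.556: a half-wave phase shift.
Ray reflecting at the bottom interface goes from n = 1.556 toward n = 1.621: a half-wave phase shift.
The two reflections carry the same phase change, so no net offset.
With no net inversion, constructive interference in reflection requires 2 n t = m λ.
Minimum nonzero at m = 1: t = λ / (2 n) = 740 / (2 × 1.556) = 238 nm.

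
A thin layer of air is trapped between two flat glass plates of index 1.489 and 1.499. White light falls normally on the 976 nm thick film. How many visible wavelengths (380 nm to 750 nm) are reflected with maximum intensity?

2

Ray reflecting at the top interface goes from n = 1.489 toward n = 1.0: no phase shift.
Bottom surface (1.0 → 1.499): reflection off a higher-index medium gives a half-wave phase shift.
Exactly one π shift → a net half-wave offset.
So the condition for constructive reflection is 2 n t = (m + ½) λ.
λ = 2 n t / (m + ½) = 1952 / (m + ½) nm.
m=2: 781 nm (IR); m=3: 558 nm (visible); m=4: 434 nm (visible); m=5: 355 nm (UV).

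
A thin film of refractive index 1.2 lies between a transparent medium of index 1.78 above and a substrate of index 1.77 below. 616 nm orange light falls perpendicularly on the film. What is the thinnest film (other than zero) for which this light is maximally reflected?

At the upper boundary (n = 1.78 to n = 1.2) the reflected ray undergoes no phase shift.
At the lower boundary (n = 1.2 to n = 1.77) the reflected ray undergoes a half-wave phase shift.
The two reflections differ by half a wavelength.
With one net inversion, constructive interference in reflection requires 2 n t = (m + ½) λ.
Minimum at m = 0: t = λ / (4 n) = 616 / (4 × 1.2) = 128 nm.

128 nm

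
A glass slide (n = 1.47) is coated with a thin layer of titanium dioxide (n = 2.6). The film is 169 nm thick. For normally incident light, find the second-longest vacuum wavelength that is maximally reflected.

586 nm

Top surface (1.0 → 2.6): reflection off a higher-index medium gives a half-wave phase shift.
At the lower boundary (n = 2.6 to n = 1.47) the reflected ray undergoes no phase shift.
The two reflections differ by half a wavelength.
So the condition for constructive reflection is 2 n t = (m + ½) λ.
λ = 2 n t / (m + ½). The second-longest wavelength is m = 1: λ = 2 × 2.6 × 169 / 1.50 = 586 nm.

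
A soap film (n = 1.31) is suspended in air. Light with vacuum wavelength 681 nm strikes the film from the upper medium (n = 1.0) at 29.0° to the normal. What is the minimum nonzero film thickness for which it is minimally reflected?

280 nm

Ray reflecting at the top interface goes from n = 1.0 toward n = 1.31: a half-wave phase shift.
At the lower boundary (n = 1.31 to n = 1.0) the reflected ray undergoes no phase shift.
Net: one phase inversion between the two reflected rays.
With one net inversion, destructive interference in reflection requires 2 n t cos θ_r = m λ.
Snell's law: 1.0 sin 29.0° = 1.31 sin θ_r → sin θ_r = 0.370, cos θ_r = 0.929.
Minimum nonzero at m = 1: t = λ / (2 n cos θ_r) = 681 / (2 × 1.31 × 0.929) = 280 nm.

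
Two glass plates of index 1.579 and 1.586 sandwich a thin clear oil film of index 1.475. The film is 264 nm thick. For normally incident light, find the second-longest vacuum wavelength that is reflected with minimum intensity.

389 nm

Top surface (1.579 → 1.475): reflection off a lower-index medium gives no phase shift.
At the lower boundary (n = 1.475 to n = 1.586) the reflected ray undergoes a half-wave phase shift.
Exactly one π shift → a net half-wave offset.
With one net inversion, destructive interference in reflection requires 2 n t = m λ.
λ = 2 n t / m. The second-longest wavelength is m = 2: λ = 2 × 1.475 × 264 / 2.00 = 389 nm.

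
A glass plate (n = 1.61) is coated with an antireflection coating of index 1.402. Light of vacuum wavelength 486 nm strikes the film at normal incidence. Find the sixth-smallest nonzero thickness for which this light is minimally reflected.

953 nm

Ray reflecting at the top interface goes from n = 1.0 toward n = 1.402: a half-wave phase shift.
Bottom surface (1.402 → 1.61): reflection off a higher-index medium gives a half-wave phase shift.
The two reflections carry the same phase change, so no net offset.
For weak reflection here: 2 n t = (m + ½) λ.
The sixth-smallest nonzero thickness corresponds to m = 5: t = (m + ½) λ / (2 n) = 5.50 × 486 / (2 × 1.402) = 953 nm.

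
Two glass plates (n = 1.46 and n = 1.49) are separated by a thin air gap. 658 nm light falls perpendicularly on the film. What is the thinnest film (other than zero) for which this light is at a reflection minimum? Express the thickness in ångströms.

Ray reflecting at the top interface goes from n = 1.46 toward n = 1.0: no phase shift.
Bottom surface (1.0 → 1.49): reflection off a higher-index medium gives a half-wave phase shift.
The two reflections differ by half a wavelength.
So the condition for destructive reflection is 2 n t = m λ.
Minimum nonzero at m = 1: t = λ / (2 n) = 658 / (2 × 1.0) = 329 nm.

3290 Å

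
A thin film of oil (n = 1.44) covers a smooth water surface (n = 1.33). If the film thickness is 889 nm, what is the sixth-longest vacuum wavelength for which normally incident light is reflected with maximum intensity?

At the upper boundary (n = 1.0 to n = 1.44) the reflected ray undergoes a half-wave phase shift.
Ray reflecting at the bottom interface goes from n = 1.44 toward n = 1.33: no phase shift.
Exactly one π shift → a net half-wave offset.
With one net inversion, constructive interference in reflection requires 2 n t = (m + ½) λ.
λ = 2 n t / (m + ½). The sixth-longest wavelength is m = 5: λ = 2 × 1.44 × 889 / 5.50 = 466 nm.

466 nm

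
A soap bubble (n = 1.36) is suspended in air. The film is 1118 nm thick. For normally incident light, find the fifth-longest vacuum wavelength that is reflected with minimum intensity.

At the upper boundary (n = 1.0 to n = 1.36) the reflected ray undergoes a half-wave phase shift.
At the lower boundary (n = 1.36 to n = 1.0) the reflected ray undergoes no phase shift.
Net: one phase inversion between the two reflected rays.
With one net inversion, destructive interference in reflection requires 2 n t = m λ.
λ = 2 n t / m. The fifth-longest wavelength is m = 5: λ = 2 × 1.36 × 1118 / 5.00 = 608 nm.

608 nm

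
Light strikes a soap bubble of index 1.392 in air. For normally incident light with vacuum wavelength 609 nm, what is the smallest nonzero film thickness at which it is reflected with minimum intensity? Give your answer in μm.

0.219 μm

Ray reflecting at the top interface goes from n = 1.0 toward n = 1.392: a half-wave phase shift.
Ray reflecting at the bottom interface goes from n = 1.392 toward n = 1.0: no phase shift.
Net: one phase inversion between the two reflected rays.
So the condition for destructive reflection is 2 n t = m λ.
The smallest nonzero thickness corresponds to m = 1: t = m λ / (2 n) = 1.00 × 609 / (2 × 1.392) = 219 nm.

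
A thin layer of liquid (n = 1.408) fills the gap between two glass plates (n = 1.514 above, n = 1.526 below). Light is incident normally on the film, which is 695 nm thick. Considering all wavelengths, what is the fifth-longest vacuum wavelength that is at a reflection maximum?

435 nm

Ray reflecting at the top interface goes from n = 1.514 toward n = 1.408: no phase shift.
Bottom surface (1.408 → 1.526): reflection off a higher-index medium gives a half-wave phase shift.
The two reflections differ by half a wavelength.
For bright reflection here: 2 n t = (m + ½) λ.
λ = 2 n t / (m + ½). The fifth-longest wavelength is m = 4: λ = 2 × 1.408 × 695 / 4.50 = 435 nm.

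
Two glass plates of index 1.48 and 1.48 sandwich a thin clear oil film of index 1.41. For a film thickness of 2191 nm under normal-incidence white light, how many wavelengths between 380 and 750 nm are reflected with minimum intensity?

Top surface (1.48 → 1.41): reflection off a lower-index medium gives no phase shift.
Ray reflecting at the bottom interface goes from n = 1.41 toward n = 1.48: a half-wave phase shift.
Exactly one π shift → a net half-wave offset.
With one net inversion, destructive interference in reflection requires 2 n t = m λ.
λ = 2 n t / m = 6179 / m nm.
m=8: 772 nm (IR); m=9: 687 nm (visible); m=10: 618 nm (visible); m=11: 562 nm (visible); m=12: 515 nm (visible); m=13: 475 nm (visible); m=14: 441 nm (visible); m=15: 412 nm (visible); m=16: 386 nm (visible); m=17: 363 nm (UV).

8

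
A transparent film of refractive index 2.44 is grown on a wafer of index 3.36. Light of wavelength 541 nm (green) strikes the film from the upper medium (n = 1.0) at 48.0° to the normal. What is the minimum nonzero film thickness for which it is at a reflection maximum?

116 nm

Ray reflecting at the top interface goes from n = 1.0 toward n = 2.44: a half-wave phase shift.
Bottom surface (2.44 → 3.36): reflection off a higher-index medium gives a half-wave phase shift.
Zero or two π shifts → no net half-wave offset.
With no net inversion, constructive interference in reflection requires 2 n t cos θ_r = m λ.
Snell's law: 1.0 sin 48.0° = 2.44 sin θ_r → sin θ_r = 0.305, cos θ_r = 0.952.
Minimum nonzero at m = 1: t = λ / (2 n cos θ_r) = 541 / (2 × 2.44 × 0.952) = 116 nm.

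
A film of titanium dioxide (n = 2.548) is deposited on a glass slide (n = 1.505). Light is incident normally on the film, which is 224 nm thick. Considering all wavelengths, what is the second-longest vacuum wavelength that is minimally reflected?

Top surface (1.0 → 2.548): reflection off a higher-index medium gives a half-wave phase shift.
At the lower boundary (n = 2.548 to n = 1.505) the reflected ray undergoes no phase shift.
Exactly one π shift → a net half-wave offset.
For weak reflection here: 2 n t = m λ.
λ = 2 n t / m. The second-longest wavelength is m = 2: λ = 2 × 2.548 × 224 / 2.00 = 571 nm.

571 nm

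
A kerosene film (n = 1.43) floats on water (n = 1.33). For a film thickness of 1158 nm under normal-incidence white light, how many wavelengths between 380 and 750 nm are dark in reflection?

Ray reflecting at the top interface goes from n = 1.0 toward n = 1.43: a half-wave phase shift.
Bottom surface (1.43 → 1.33): reflection off a lower-index medium gives no phase shift.
Exactly one π shift → a net half-wave offset.
With one net inversion, destructive interference in reflection requires 2 n t = m λ.
λ = 2 n t / m = 3312 / m nm.
m=4: 828 nm (IR); m=5: 662 nm (visible); m=6: 552 nm (visible); m=7: 473 nm (visible); m=8: 414 nm (visible); m=9: 368 nm (UV).

4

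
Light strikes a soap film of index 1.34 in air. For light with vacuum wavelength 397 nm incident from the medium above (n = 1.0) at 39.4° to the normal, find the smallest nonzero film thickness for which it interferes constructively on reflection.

Top surface (1.0 → 1.34): reflection off a higher-index medium gives a half-wave phase shift.
Ray reflecting at the bottom interface goes from n = 1.34 toward n = 1.0: no phase shift.
Net: one phase inversion between the two reflected rays.
For strong reflection here: 2 n t cos θ_r = (m + ½) λ.
Snell's law: 1.0 sin 39.4° = 1.34 sin θ_r → sin θ_r = 0.474, cos θ_r = 0.881.
Minimum at m = 0: t = λ / (4 n cos θ_r) = 397 / (4 × 1.34 × 0.881) = 84.1 nm.

84.1 nm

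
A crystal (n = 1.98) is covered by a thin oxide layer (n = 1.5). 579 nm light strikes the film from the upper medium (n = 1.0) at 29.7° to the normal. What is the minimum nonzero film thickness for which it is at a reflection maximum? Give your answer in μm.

Ray reflecting at the top interface goes from n = 1.0 toward n = 1.5: a half-wave phase shift.
Ray reflecting at the bottom interface goes from n = 1.5 toward n = 1.98: a half-wave phase shift.
Net: no relative phase inversion (both shifts match).
With no net inversion, constructive interference in reflection requires 2 n t cos θ_r = m λ.
Snell's law: 1.0 sin 29.7° = 1.5 sin θ_r → sin θ_r = 0.330, cos θ_r = 0.944.
Minimum nonzero at m = 1: t = λ / (2 n cos θ_r) = 579 / (2 × 1.5 × 0.944) = 204 nm.

0.204 μm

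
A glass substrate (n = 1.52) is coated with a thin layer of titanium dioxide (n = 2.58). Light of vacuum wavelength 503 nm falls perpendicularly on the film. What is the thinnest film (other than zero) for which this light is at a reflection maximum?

48.7 nm

At the upper boundary (n = 1.0 to n = 2.58) the reflected ray undergoes a half-wave phase shift.
Bottom surface (2.58 → 1.52): reflection off a lower-index medium gives no phase shift.
Net: one phase inversion between the two reflected rays.
So the condition for constructive reflection is 2 n t = (m + ½) λ.
Minimum at m = 0: t = λ / (4 n) = 503 / (4 × 2.58) = 48.7 nm.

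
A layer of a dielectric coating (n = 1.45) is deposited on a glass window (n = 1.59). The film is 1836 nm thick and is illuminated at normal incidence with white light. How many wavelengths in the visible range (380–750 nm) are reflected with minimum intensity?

7

Ray reflecting at the top interface goes from n = 1.0 toward n = 1.45: a half-wave phase shift.
Bottom surface (1.45 → 1.59): reflection off a higher-index medium gives a half-wave phase shift.
The two reflections carry the same phase change, so no net offset.
For minimum reflection here: 2 n t = (m + ½) λ.
λ = 2 n t / (m + ½) = 5324 / (m + ½) nm.
m=6: 819 nm (IR); m=7: 710 nm (visible); m=8: 626 nm (visible); m=9: 560 nm (visible); m=10: 507 nm (visible); m=11: 463 nm (visible); m=12: 426 nm (visible); m=13: 394 nm (visible); m=14: 367 nm (UV).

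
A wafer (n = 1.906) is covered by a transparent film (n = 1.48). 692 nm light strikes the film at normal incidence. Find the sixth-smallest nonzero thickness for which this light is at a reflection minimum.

1286 nm

Top surface (1.0 → 1.48): reflection off a higher-index medium gives a half-wave phase shift.
Bottom surface (1.48 → 1.906): reflection off a higher-index medium gives a half-wave phase shift.
The two reflections carry the same phase change, so no net offset.
So the condition for destructive reflection is 2 n t = (m + ½) λ.
The sixth-smallest nonzero thickness corresponds to m = 5: t = (m + ½) λ / (2 n) = 5.50 × 692 / (2 × 1.48) = 1286 nm.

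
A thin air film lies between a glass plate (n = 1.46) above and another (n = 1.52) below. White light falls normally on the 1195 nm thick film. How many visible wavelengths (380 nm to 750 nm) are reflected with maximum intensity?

Top surface (1.46 → 1.0): reflection off a lower-index medium gives no phase shift.
Ray reflecting at the bottom interface goes from n = 1.0 toward n = 1.52: a half-wave phase shift.
The two reflections differ by half a wavelength.
For bright reflection here: 2 n t = (m + ½) λ.
λ = 2 n t / (m + ½) = 2390 / (m + ½) nm.
m=2: 956 nm (IR); m=3: 683 nm (visible); m=4: 531 nm (visible); m=5: 435 nm (visible); m=6: 368 nm (UV).

3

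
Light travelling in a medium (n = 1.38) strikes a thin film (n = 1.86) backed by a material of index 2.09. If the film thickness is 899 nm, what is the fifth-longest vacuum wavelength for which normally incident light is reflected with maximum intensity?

Top surface (1.38 → 1.86): reflection off a higher-index medium gives a half-wave phase shift.
Ray reflecting at the bottom interface goes from n = 1.86 toward n = 2.09: a half-wave phase shift.
Zero or two π shifts → no net half-wave offset.
For maximum reflection here: 2 n t = m λ.
λ = 2 n t / m. The fifth-longest wavelength is m = 5: λ = 2 × 1.86 × 899 / 5.00 = 669 nm.

669 nm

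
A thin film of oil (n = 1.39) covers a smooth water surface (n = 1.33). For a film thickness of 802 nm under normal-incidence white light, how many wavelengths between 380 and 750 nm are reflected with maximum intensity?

Top surface (1.0 → 1.39): reflection off a higher-index medium gives a half-wave phase shift.
Ray reflecting at the bottom interface goes from n = 1.39 toward n = 1.33: no phase shift.
Net: one phase inversion between the two reflected rays.
For maximum reflection here: 2 n t = (m + ½) λ.
λ = 2 n t / (m + ½) = 2230 / (m + ½) nm.
m=2: 892 nm (IR); m=3: 637 nm (visible); m=4: 495 nm (visible); m=5: 405 nm (visible); m=6: 343 nm (UV).

3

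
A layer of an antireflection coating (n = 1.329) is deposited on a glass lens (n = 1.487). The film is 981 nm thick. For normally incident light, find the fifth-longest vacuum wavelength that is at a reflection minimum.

579 nm

At the upper boundary (n = 1.0 to n = 1.329) the reflected ray undergoes a half-wave phase shift.
Bottom surface (1.329 → 1.487): reflection off a higher-index medium gives a half-wave phase shift.
Net: no relative phase inversion (both shifts match).
With no net inversion, destructive interference in reflection requires 2 n t = (m + ½) λ.
λ = 2 n t / (m + ½). The fifth-longest wavelength is m = 4: λ = 2 × 1.329 × 981 / 4.50 = 579 nm.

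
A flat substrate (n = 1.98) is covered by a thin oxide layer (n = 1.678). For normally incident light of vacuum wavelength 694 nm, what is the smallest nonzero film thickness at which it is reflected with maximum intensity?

Ray reflecting at the top interface goes from n = 1.0 toward n = 1.678: a half-wave phase shift.
Bottom surface (1.678 → 1.98): reflection off a higher-index medium gives a half-wave phase shift.
Net: no relative phase inversion (both shifts match).
With no net inversion, constructive interference in reflection requires 2 n t = m λ.
The smallest nonzero thickness corresponds to m = 1: t = m λ / (2 n) = 1.00 × 694 / (2 × 1.678) = 207 nm.

207 nm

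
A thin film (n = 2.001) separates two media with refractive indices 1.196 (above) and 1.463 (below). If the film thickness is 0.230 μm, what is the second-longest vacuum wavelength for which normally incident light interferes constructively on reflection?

614 nm

At the upper boundary (n = 1.196 to n = 2.001) the reflected ray undergoes a half-wave phase shift.
Ray reflecting at the bottom interface goes from n = 2.001 toward n = 1.463: no phase shift.
Net: one phase inversion between the two reflected rays.
For maximum reflection here: 2 n t = (m + ½) λ.
λ = 2 n t / (m + ½). The second-longest wavelength is m = 1: λ = 2 × 2.001 × 230 / 1.50 = 614 nm.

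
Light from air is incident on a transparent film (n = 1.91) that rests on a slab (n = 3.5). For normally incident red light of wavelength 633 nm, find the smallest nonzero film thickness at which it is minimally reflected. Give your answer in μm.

0.0829 μm

Top surface (1.0 → 1.91): reflection off a higher-index medium gives a half-wave phase shift.
Ray reflecting at the bottom interface goes from n = 1.91 toward n = 3.5: a half-wave phase shift.
Net: no relative phase inversion (both shifts match).
With no net inversion, destructive interference in reflection requires 2 n t = (m + ½) λ.
Minimum at m = 0: t = λ / (4 n) = 633 / (4 × 1.91) = 82.9 nm.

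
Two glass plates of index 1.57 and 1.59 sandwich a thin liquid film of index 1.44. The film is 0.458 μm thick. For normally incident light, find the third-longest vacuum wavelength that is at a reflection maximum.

At the upper boundary (n = 1.57 to n = 1.44) the reflected ray undergoes no phase shift.
Ray reflecting at the bottom interface goes from n = 1.44 toward n = 1.59: a half-wave phase shift.
Exactly one π shift → a net half-wave offset.
With one net inversion, constructive interference in reflection requires 2 n t = (m + ½) λ.
λ = 2 n t / (m + ½). The third-longest wavelength is m = 2: λ = 2 × 1.44 × 458 / 2.50 = 528 nm.

528 nm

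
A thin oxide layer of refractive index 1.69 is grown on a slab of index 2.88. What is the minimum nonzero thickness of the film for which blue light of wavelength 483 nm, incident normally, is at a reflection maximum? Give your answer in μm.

Ray reflecting at the top interface goes from n = 1.0 toward n = 1.69: a half-wave phase shift.
Bottom surface (1.69 → 2.88): reflection off a higher-index medium gives a half-wave phase shift.
The two reflections carry the same phase change, so no net offset.
For bright reflection here: 2 n t = m λ.
Minimum nonzero at m = 1: t = λ / (2 n) = 483 / (2 × 1.69) = 143 nm.

0.143 μm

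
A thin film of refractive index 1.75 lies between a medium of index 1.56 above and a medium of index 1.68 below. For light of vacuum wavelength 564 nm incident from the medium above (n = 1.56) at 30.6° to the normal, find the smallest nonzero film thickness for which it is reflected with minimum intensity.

181 nm

Top surface (1.56 → 1.75): reflection off a higher-index medium gives a half-wave phase shift.
Bottom surface (1.75 → 1.68): reflection off a lower-index medium gives no phase shift.
Net: one phase inversion between the two reflected rays.
So the condition for destructive reflection is 2 n t cos θ_r = m λ.
Snell's law: 1.56 sin 30.6° = 1.75 sin θ_r → sin θ_r = 0.454, cos θ_r = 0.891.
Minimum nonzero at m = 1: t = λ / (2 n cos θ_r) = 564 / (2 × 1.75 × 0.891) = 181 nm.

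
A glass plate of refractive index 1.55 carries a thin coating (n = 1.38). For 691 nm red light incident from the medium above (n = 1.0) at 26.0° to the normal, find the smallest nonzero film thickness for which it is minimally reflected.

At the upper boundary (n = 1.0 to n = 1.38) the reflected ray undergoes a half-wave phase shift.
At the lower boundary (n = 1.38 to n = 1.55) the reflected ray undergoes a half-wave phase shift.
Zero or two π shifts → no net half-wave offset.
For weak reflection here: 2 n t cos θ_r = (m + ½) λ.
Snell's law: 1.0 sin 26.0° = 1.38 sin θ_r → sin θ_r = 0.318, cos θ_r = 0.948.
Minimum at m = 0: t = λ / (4 n cos θ_r) = 691 / (4 × 1.38 × 0.948) = 132 nm.

132 nm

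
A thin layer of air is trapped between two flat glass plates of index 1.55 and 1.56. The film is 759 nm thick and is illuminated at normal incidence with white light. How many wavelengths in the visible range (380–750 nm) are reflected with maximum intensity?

Top surface (1.55 → 1.0): reflection off a lower-index medium gives no phase shift.
Ray reflecting at the bottom interface goes from n = 1.0 toward n = 1.56: a half-wave phase shift.
The two reflections differ by half a wavelength.
So the condition for constructive reflection is 2 n t = (m + ½) λ.
λ = 2 n t / (m + ½) = 1518 / (m + ½) nm.
m=1: 1012 nm (IR); m=2: 607 nm (visible); m=3: 434 nm (visible); m=4: 337 nm (UV).

2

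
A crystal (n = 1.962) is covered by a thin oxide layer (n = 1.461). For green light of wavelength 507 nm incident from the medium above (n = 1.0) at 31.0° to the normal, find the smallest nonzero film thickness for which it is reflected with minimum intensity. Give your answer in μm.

0.0927 μm

Top surface (1.0 → 1.461): reflection off a higher-index medium gives a half-wave phase shift.
At the lower boundary (n = 1.461 to n = 1.962) the reflected ray undergoes a half-wave phase shift.
The two reflections carry the same phase change, so no net offset.
With no net inversion, destructive interference in reflection requires 2 n t cos θ_r = (m + ½) λ.
Snell's law: 1.0 sin 31.0° = 1.461 sin θ_r → sin θ_r = 0.353, cos θ_r = 0.936.
Minimum at m = 0: t = λ / (4 n cos θ_r) = 507 / (4 × 1.461 × 0.936) = 92.7 nm.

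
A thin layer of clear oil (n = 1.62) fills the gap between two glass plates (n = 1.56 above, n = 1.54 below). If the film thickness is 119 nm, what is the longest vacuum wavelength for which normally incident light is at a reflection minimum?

Top surface (1.56 → 1.62): reflection off a higher-index medium gives a half-wave phase shift.
Bottom surface (1.62 → 1.54): reflection off a lower-index medium gives no phase shift.
The two reflections differ by half a wavelength.
With one net inversion, destructive interference in reflection requires 2 n t = m λ.
λ = 2 n t / m. The longest wavelength is m = 1: λ = 2 × 1.62 × 119 / 1.00 = 386 nm.

386 nm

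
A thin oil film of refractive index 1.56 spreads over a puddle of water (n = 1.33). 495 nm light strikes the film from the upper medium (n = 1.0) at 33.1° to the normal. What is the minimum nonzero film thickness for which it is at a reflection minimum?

Top surface (1.0 → 1.56): reflection off a higher-index medium gives a half-wave phase shift.
Bottom surface (1.56 → 1.33): reflection off a lower-index medium gives no phase shift.
The two reflections differ by half a wavelength.
With one net inversion, destructive interference in reflection requires 2 n t cos θ_r = m λ.
Snell's law: 1.0 sin 33.1° = 1.56 sin θ_r → sin θ_r = 0.350, cos θ_r = 0.937.
Minimum nonzero at m = 1: t = λ / (2 n cos θ_r) = 495 / (2 × 1.56 × 0.937) = 169 nm.

169 nm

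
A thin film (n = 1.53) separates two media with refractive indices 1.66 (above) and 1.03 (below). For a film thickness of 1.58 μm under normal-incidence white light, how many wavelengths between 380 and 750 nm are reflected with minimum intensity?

At the upper boundary (n = 1.66 to n = 1.53) the reflected ray undergoes no phase shift.
Bottom surface (1.53 → 1.03): reflection off a lower-index medium gives no phase shift.
Net: no relative phase inversion (both shifts match).
For dark reflection here: 2 n t = (m + ½) λ.
λ = 2 n t / (m + ½) = 4835 / (m + ½) nm.
m=5: 879 nm (IR); m=6: 744 nm (visible); m=7: 645 nm (visible); m=8: 569 nm (visible); m=9: 509 nm (visible); m=10: 460 nm (visible); m=11: 420 nm (visible); m=12: 387 nm (visible); m=13: 358 nm (UV).

7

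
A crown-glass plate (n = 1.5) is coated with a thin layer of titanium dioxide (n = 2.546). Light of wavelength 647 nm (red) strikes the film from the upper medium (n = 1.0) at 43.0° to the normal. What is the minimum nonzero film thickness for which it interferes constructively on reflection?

Top surface (1.0 → 2.546): reflection off a higher-index medium gives a half-wave phase shift.
Ray reflecting at the bottom interface goes from n = 2.546 toward n = 1.5: no phase shift.
Exactly one π shift → a net half-wave offset.
With one net inversion, constructive interference in reflection requires 2 n t cos θ_r = (m + ½) λ.
Snell's law: 1.0 sin 43.0° = 2.546 sin θ_r → sin θ_r = 0.268, cos θ_r = 0.963.
Minimum at m = 0: t = λ / (4 n cos θ_r) = 647 / (4 × 2.546 × 0.963) = 65.9 nm.

65.9 nm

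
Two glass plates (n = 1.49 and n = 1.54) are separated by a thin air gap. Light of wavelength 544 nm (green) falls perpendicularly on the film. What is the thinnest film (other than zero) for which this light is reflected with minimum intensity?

272 nm

At the upper boundary (n = 1.49 to n = 1.0) the reflected ray undergoes no phase shift.
At the lower boundary (n = 1.0 to n = 1.54) the reflected ray undergoes a half-wave phase shift.
The two reflections differ by half a wavelength.
With one net inversion, destructive interference in reflection requires 2 n t = m λ.
Minimum nonzero at m = 1: t = λ / (2 n) = 544 / (2 × 1.0) = 272 nm.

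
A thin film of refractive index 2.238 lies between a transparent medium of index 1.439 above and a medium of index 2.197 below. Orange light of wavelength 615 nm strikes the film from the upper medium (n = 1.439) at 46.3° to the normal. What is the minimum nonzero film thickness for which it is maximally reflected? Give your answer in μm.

0.0776 μm

Top surface (1.439 → 2.238): reflection off a higher-index medium gives a half-wave phase shift.
At the lower boundary (n = 2.238 to n = 2.197) the reflected ray undergoes no phase shift.
The two reflections differ by half a wavelength.
So the condition for constructive reflection is 2 n t cos θ_r = (m + ½) λ.
Snell's law: 1.439 sin 46.3° = 2.238 sin θ_r → sin θ_r = 0.465, cos θ_r = 0.885.
Minimum at m = 0: t = λ / (4 n cos θ_r) = 615 / (4 × 2.238 × 0.885) = 77.6 nm.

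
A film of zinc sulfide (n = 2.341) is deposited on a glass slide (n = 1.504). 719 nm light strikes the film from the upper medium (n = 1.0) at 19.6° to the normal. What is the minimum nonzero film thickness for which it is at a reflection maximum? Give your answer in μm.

At the upper boundary (n = 1.0 to n = 2.341) the reflected ray undergoes a half-wave phase shift.
Bottom surface (2.341 → 1.504): reflection off a lower-index medium gives no phase shift.
Net: one phase inversion between the two reflected rays.
With one net inversion, constructive interference in reflection requires 2 n t cos θ_r = (m + ½) λ.
Snell's law: 1.0 sin 19.6° = 2.341 sin θ_r → sin θ_r = 0.143, cos θ_r = 0.990.
Minimum at m = 0: t = λ / (4 n cos θ_r) = 719 / (4 × 2.341 × 0.990) = 77.6 nm.

0.0776 μm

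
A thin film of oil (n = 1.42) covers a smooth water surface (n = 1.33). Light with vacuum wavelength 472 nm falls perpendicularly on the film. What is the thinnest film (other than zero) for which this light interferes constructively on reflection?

83.1 nm

Ray reflecting at the top interface goes from n = 1.0 toward n = 1.42: a half-wave phase shift.
Ray reflecting at the bottom interface goes from n = 1.42 toward n = 1.33: no phase shift.
Exactly one π shift → a net half-wave offset.
With one net inversion, constructive interference in reflection requires 2 n t = (m + ½) λ.
Minimum at m = 0: t = λ / (4 n) = 472 / (4 × 1.42) = 83.1 nm.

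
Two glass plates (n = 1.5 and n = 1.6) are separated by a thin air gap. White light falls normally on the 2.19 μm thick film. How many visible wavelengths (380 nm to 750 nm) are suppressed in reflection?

Top surface (1.5 → 1.0): reflection off a lower-index medium gives no phase shift.
Bottom surface (1.0 → 1.6): reflection off a higher-index medium gives a half-wave phase shift.
Exactly one π shift → a net half-wave offset.
With one net inversion, destructive interference in reflection requires 2 n t = m λ.
λ = 2 n t / m = 4380 / m nm.
m=5: 876 nm (IR); m=6: 730 nm (visible); m=7: 626 nm (visible); m=8: 548 nm (visible); m=9: 487 nm (visible); m=10: 438 nm (visible); m=11: 398 nm (visible); m=12: 365 nm (UV).

6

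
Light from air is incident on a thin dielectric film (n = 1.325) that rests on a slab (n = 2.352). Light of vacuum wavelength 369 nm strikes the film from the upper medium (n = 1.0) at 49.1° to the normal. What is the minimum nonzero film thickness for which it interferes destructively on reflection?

Top surface (1.0 → 1.325): reflection off a higher-index medium gives a half-wave phase shift.
At the lower boundary (n = 1.325 to n = 2.352) the reflected ray undergoes a half-wave phase shift.
The two reflections carry the same phase change, so no net offset.
So the condition for destructive reflection is 2 n t cos θ_r = (m + ½) λ.
Snell's law: 1.0 sin 49.1° = 1.325 sin θ_r → sin θ_r = 0.570, cos θ_r = 0.821.
Minimum at m = 0: t = λ / (4 n cos θ_r) = 369 / (4 × 1.325 × 0.821) = 84.8 nm.

84.8 nm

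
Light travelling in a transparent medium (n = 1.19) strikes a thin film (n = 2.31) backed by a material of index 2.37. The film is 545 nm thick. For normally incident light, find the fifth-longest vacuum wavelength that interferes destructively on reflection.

Top surface (1.19 → 2.31): reflection off a higher-index medium gives a half-wave phase shift.
At the lower boundary (n = 2.31 to n = 2.37) the reflected ray undergoes a half-wave phase shift.
The two reflections carry the same phase change, so no net offset.
With no net inversion, destructive interference in reflection requires 2 n t = (m + ½) λ.
λ = 2 n t / (m + ½). The fifth-longest wavelength is m = 4: λ = 2 × 2.31 × 545 / 4.50 = 560 nm.

560 nm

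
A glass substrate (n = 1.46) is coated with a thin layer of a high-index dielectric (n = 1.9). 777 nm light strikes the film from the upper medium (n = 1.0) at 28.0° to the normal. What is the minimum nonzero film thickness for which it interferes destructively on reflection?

211 nm

Ray reflecting at the top interface goes from n = 1.0 toward n = 1.9: a half-wave phase shift.
Bottom surface (1.9 → 1.46): reflection off a lower-index medium gives no phase shift.
Exactly one π shift → a net half-wave offset.
With one net inversion, destructive interference in reflection requires 2 n t cos θ_r = m λ.
Snell's law: 1.0 sin 28.0° = 1.9 sin θ_r → sin θ_r = 0.247, cos θ_r = 0.969.
Minimum nonzero at m = 1: t = λ / (2 n cos θ_r) = 777 / (2 × 1.9 × 0.969) = 211 nm.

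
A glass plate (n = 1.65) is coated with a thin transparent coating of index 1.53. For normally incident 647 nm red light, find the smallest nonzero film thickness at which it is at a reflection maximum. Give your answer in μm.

0.211 μm

At the upper boundary (n = 1.0 to n = 1.53) the reflected ray undergoes a half-wave phase shift.
At the lower boundary (n = 1.53 to n = 1.65) the reflected ray undergoes a half-wave phase shift.
Net: no relative phase inversion (both shifts match).
For maximum reflection here: 2 n t = m λ.
Minimum nonzero at m = 1: t = λ / (2 n) = 647 / (2 × 1.53) = 211 nm.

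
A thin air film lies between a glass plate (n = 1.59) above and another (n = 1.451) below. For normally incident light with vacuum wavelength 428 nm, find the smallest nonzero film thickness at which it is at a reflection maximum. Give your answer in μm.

0.107 μm

At the upper boundary (n = 1.59 to n = 1.0) the reflected ray undergoes no phase shift.
Bottom surface (1.0 → 1.451): reflection off a higher-index medium gives a half-wave phase shift.
The two reflections differ by half a wavelength.
With one net inversion, constructive interference in reflection requires 2 n t = (m + ½) λ.
Minimum at m = 0: t = λ / (4 n) = 428 / (4 × 1.0) = 107 nm.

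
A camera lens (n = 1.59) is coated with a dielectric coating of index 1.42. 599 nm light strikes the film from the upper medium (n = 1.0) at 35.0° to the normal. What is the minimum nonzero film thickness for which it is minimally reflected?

115 nm

At the upper boundary (n = 1.0 to n = 1.42) the reflected ray undergoes a half-wave phase shift.
At the lower boundary (n = 1.42 to n = 1.59) the reflected ray undergoes a half-wave phase shift.
Net: no relative phase inversion (both shifts match).
With no net inversion, destructive interference in reflection requires 2 n t cos θ_r = (m + ½) λ.
Snell's law: 1.0 sin 35.0° = 1.42 sin θ_r → sin θ_r = 0.404, cos θ_r = 0.915.
Minimum at m = 0: t = λ / (4 n cos θ_r) = 599 / (4 × 1.42 × 0.915) = 115 nm.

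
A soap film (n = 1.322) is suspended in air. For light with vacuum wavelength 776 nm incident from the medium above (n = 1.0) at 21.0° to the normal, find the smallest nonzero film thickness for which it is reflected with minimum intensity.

Ray reflecting at the top interface goes from n = 1.0 toward n = 1.322: a half-wave phase shift.
Ray reflecting at the bottom interface goes from n = 1.322 toward n = 1.0: no phase shift.
Net: one phase inversion between the two reflected rays.
For weak reflection here: 2 n t cos θ_r = m λ.
Snell's law: 1.0 sin 21.0° = 1.322 sin θ_r → sin θ_r = 0.271, cos θ_r = 0.963.
Minimum nonzero at m = 1: t = λ / (2 n cos θ_r) = 776 / (2 × 1.322 × 0.963) = 305 nm.

305 nm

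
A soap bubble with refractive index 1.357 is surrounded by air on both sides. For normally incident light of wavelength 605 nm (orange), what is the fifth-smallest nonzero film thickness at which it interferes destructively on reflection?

Ray reflecting at the top interface goes from n = 1.0 toward n = 1.357: a half-wave phase shift.
Ray reflecting at the bottom interface goes from n = 1.357 toward n = 1.0: no phase shift.
Net: one phase inversion between the two reflected rays.
So the condition for destructive reflection is 2 n t = m λ.
The fifth-smallest nonzero thickness corresponds to m = 5: t = m λ / (2 n) = 5.00 × 605 / (2 × 1.357) = 1115 nm.

1115 nm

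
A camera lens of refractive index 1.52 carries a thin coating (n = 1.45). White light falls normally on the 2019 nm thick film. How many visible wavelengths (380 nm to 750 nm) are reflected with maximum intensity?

8

Top surface (1.0 → 1.45): reflection off a higher-index medium gives a half-wave phase shift.
Bottom surface (1.45 → 1.52): reflection off a higher-index medium gives a half-wave phase shift.
The two reflections carry the same phase change, so no net offset.
With no net inversion, constructive interference in reflection requires 2 n t = m λ.
λ = 2 n t / m = 5855 / m nm.
m=7: 836 nm (IR); m=8: 732 nm (visible); m=9: 651 nm (visible); m=10: 586 nm (visible); m=11: 532 nm (visible); m=12: 488 nm (visible); m=13: 450 nm (visible); m=14: 418 nm (visible); m=15: 390 nm (visible); m=16: 366 nm (UV).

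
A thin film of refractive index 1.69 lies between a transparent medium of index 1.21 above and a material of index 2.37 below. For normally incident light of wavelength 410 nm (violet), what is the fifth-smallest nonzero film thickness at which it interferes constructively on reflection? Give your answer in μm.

Top surface (1.21 → 1.69): reflection off a higher-index medium gives a half-wave phase shift.
Bottom surface (1.69 → 2.37): reflection off a higher-index medium gives a half-wave phase shift.
Net: no relative phase inversion (both shifts match).
For maximum reflection here: 2 n t = m λ.
The fifth-smallest nonzero thickness corresponds to m = 5: t = m λ / (2 n) = 5.00 × 410 / (2 × 1.69) = 607 nm.

0.607 μm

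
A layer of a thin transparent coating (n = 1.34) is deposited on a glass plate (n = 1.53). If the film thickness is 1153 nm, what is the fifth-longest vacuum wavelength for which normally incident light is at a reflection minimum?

687 nm

Top surface (1.0 → 1.34): reflection off a higher-index medium gives a half-wave phase shift.
Ray reflecting at the bottom interface goes from n = 1.34 toward n = 1.53: a half-wave phase shift.
Net: no relative phase inversion (both shifts match).
For dark reflection here: 2 n t = (m + ½) λ.
λ = 2 n t / (m + ½). The fifth-longest wavelength is m = 4: λ = 2 × 1.34 × 1153 / 4.50 = 687 nm.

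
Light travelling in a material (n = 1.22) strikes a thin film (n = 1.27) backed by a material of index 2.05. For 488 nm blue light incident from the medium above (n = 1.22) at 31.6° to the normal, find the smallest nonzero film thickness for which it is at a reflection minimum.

Ray reflecting at the top interface goes from n = 1.22 toward n = 1.27: a half-wave phase shift.
Bottom surface (1.27 → 2.05): reflection off a higher-index medium gives a half-wave phase shift.
The two reflections carry the same phase change, so no net offset.
With no net inversion, destructive interference in reflection requires 2 n t cos θ_r = (m + ½) λ.
Snell's law: 1.22 sin 31.6° = 1.27 sin θ_r → sin θ_r = 0.503, cos θ_r = 0.864.
Minimum at m = 0: t = λ / (4 n cos θ_r) = 488 / (4 × 1.27 × 0.864) = 111 nm.

111 nm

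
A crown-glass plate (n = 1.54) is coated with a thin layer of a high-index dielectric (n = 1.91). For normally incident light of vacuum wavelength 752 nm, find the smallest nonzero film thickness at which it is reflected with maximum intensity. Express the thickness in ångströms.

Top surface (1.0 → 1.91): reflection off a higher-index medium gives a half-wave phase shift.
At the lower boundary (n = 1.91 to n = 1.54) the reflected ray undergoes no phase shift.
Exactly one π shift → a net half-wave offset.
For strong reflection here: 2 n t = (m + ½) λ.
Minimum at m = 0: t = λ / (4 n) = 752 / (4 × 1.91) = 98.4 nm.

984 Å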